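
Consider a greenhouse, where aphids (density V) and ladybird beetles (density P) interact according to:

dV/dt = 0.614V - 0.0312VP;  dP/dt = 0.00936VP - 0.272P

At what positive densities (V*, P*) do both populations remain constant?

V* ≈ 29.1, P* ≈ 19.7

Set dP/dt = 0 with P > 0: 0.00936V - 0.272 = 0, so V* = 0.272/0.00936 = 29.1.
Set dV/dt = 0 with V > 0: 0.614 - 0.0312P = 0, so P* = 0.614/0.0312 = 19.7.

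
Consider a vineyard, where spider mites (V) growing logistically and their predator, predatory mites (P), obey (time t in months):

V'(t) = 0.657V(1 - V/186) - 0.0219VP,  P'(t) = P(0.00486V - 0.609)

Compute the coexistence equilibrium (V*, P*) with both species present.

V* ≈ 125, P* ≈ 9.79

From dP/dt = 0 with P > 0: 0.00486V* = 0.609, so V* = 125.
Substitute into dV/dt = 0: 0.657(1 - 125/186) = 0.0219P*.
The bracket is 0.326, giving P* = 0.214/0.0219 = 9.79.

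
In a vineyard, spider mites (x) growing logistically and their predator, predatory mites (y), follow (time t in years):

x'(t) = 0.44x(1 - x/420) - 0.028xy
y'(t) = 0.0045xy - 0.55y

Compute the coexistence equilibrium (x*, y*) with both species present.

x* ≈ 122, y* ≈ 11.1

From dy/dt = 0 with y > 0: 0.0045x* = 0.55, so x* = 122.
Substitute into dx/dt = 0: 0.44(1 - 122/420) = 0.028y*.
The bracket is 0.709, giving y* = 0.312/0.028 = 11.1.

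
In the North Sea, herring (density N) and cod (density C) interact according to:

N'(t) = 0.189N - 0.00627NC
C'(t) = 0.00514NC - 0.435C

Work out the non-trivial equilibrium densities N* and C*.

Set dC/dt = 0 with C > 0: 0.00514N - 0.435 = 0, so N* = 0.435/0.00514 = 84.6.
Set dN/dt = 0 with N > 0: 0.189 - 0.00627C = 0, so C* = 0.189/0.00627 = 30.1.

N* ≈ 84.6, C* ≈ 30.1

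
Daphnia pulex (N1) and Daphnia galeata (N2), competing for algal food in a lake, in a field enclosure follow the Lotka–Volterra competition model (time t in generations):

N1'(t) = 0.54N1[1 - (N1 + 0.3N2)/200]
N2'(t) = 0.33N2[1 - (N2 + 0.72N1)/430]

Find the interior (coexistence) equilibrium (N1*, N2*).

Setting both brackets to zero gives the nullclines N1 + 0.3N2 = 200 and 0.72N1 + N2 = 430.
Substituting N2 = 430 - 0.72N1 into the first: N1(1 - 0.3·0.72) = 200 - 0.3·430.
So N1* = 71/0.784 = 90.6, and then N2* = 430 - 0.72·90.6 = 365.

N1* ≈ 90.6, N2* ≈ 365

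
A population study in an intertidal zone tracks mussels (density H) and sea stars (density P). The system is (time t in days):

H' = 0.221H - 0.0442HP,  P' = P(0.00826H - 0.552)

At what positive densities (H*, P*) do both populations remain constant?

Set dP/dt = 0 with P > 0: 0.00826H - 0.552 = 0, so H* = 0.552/0.00826 = 66.8.
Set dH/dt = 0 with H > 0: 0.221 - 0.0442P = 0, so P* = 0.221/0.0442 = 5.

H* ≈ 66.8, P* ≈ 5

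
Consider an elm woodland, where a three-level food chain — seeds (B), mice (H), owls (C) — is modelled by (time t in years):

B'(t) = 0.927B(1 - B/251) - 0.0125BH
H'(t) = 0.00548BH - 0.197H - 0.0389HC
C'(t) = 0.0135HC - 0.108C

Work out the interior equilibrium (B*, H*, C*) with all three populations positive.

From dC/dt = 0: 0.0135H* = 0.108, so H* = 8.
From dB/dt = 0: 0.927(1 - B*/251) = 0.0125·8, giving B* = 251·(1 - 0.108) = 224.
From dH/dt = 0: 0.00548·224 - 0.197 = 0.0389C*, so C* = 1.03/0.0389 = 26.5.

B* ≈ 224, H* ≈ 8, C* ≈ 26.5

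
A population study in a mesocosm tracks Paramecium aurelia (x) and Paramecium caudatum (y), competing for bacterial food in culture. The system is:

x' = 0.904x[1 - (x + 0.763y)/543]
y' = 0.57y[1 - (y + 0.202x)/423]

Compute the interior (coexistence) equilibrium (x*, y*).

Setting both brackets to zero gives the nullclines x + 0.763y = 543 and 0.202x + y = 423.
Substituting y = 423 - 0.202x into the first: x(1 - 0.763·0.202) = 543 - 0.763·423.
So x* = 220/0.846 = 260, and then y* = 423 - 0.202·260 = 370.

x* ≈ 260, y* ≈ 370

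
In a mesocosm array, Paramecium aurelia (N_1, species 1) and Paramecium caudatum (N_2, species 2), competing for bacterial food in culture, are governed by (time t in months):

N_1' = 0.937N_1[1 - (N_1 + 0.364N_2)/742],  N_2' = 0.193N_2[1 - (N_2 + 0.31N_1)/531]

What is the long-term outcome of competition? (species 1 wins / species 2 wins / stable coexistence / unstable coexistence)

stable coexistence

Compare the nullcline intercepts: K1/α12 = 742/0.364 = 2040 > K2 = 531; K2/α21 = 531/0.31 = 1710 > K1 = 742.
Since both inequalities hold, each species can invade when rare, so the interior equilibrium is stable.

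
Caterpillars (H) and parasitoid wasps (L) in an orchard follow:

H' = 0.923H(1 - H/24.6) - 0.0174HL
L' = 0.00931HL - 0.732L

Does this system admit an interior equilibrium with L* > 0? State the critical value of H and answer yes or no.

The predator equation gives dL/dt > 0 only when H > 0.732/0.00931 = 78.6.
Without the predator, H → K = 24.6. Since 24.6 < 78.6, the predator cannot invade.

Threshold H = 78.6; K < 78.6, so no, the predator goes extinct.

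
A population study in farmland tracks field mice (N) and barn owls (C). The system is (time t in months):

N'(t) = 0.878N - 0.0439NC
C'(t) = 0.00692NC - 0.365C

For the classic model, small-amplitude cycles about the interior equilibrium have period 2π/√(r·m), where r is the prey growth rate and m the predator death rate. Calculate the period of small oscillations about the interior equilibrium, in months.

T ≈ 11.1 months

Here r = 0.878 and m = 0.365, so r·m = 0.32.
ω = √0.32 = 0.566 per month, hence T = 2π/ω ≈ 11.1 months.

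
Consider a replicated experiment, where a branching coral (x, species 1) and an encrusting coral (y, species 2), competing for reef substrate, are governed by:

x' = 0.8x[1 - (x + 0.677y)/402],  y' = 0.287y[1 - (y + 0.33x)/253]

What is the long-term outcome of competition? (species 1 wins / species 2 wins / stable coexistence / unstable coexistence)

Compare the nullcline intercepts: K1/α12 = 402/0.677 = 594 > K2 = 253; K2/α21 = 253/0.33 = 767 > K1 = 402.
Since both inequalities hold, each species can invade when rare, so the interior equilibrium is stable.

stable coexistence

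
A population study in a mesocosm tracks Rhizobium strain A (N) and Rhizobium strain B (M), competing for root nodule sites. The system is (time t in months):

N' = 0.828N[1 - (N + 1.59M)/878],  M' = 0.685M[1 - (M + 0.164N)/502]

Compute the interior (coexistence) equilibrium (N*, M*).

Setting both brackets to zero gives the nullclines N + 1.59M = 878 and 0.164N + M = 502.
Substituting M = 502 - 0.164N into the first: N(1 - 1.59·0.164) = 878 - 1.59·502.
So N* = 79.8/0.739 = 108, and then M* = 502 - 0.164·108 = 484.

N* ≈ 108, M* ≈ 484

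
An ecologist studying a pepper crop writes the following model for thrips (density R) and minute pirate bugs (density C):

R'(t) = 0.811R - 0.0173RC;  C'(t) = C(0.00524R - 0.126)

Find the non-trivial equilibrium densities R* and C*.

Set dC/dt = 0 with C > 0: 0.00524R - 0.126 = 0, so R* = 0.126/0.00524 = 24.
Set dR/dt = 0 with R > 0: 0.811 - 0.0173C = 0, so C* = 0.811/0.0173 = 46.9.

R* ≈ 24, C* ≈ 46.9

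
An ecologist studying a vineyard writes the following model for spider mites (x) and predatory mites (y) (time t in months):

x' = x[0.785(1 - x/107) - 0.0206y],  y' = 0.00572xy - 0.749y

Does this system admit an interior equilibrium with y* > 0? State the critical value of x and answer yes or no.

Threshold x = 131; K < 131, so no, the predator goes extinct.

The predator equation gives dy/dt > 0 only when x > 0.749/0.00572 = 131.
Without the predator, x → K = 107. Since 107 < 131, the predator cannot invade.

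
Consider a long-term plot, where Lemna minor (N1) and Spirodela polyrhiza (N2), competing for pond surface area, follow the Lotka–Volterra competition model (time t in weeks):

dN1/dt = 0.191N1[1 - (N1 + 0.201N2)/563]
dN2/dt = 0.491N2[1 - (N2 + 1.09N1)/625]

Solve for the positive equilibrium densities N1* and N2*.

Setting both brackets to zero gives the nullclines N1 + 0.201N2 = 563 and 1.09N1 + N2 = 625.
Substituting N2 = 625 - 1.09N1 into the first: N1(1 - 0.201·1.09) = 563 - 0.201·625.
So N1* = 437/0.781 = 560, and then N2* = 625 - 1.09·560 = 14.5.

N1* ≈ 560, N2* ≈ 14.5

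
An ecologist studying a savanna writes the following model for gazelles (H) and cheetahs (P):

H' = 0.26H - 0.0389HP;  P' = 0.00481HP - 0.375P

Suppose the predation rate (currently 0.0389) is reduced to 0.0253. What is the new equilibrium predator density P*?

P* ≈ 10.3

At the interior fixed point, setting dH/dt = 0 with H > 0 fixes P* = (prey growth rate)/(HP coefficient) — independent of the other coefficients.
With the change, P* = 0.26/0.0253 = 10.3; it rises from 6.68.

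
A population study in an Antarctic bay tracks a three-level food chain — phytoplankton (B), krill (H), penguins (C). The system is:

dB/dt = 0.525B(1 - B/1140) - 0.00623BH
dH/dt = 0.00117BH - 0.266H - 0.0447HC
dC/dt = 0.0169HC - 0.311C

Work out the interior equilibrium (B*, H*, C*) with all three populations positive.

B* ≈ 891, H* ≈ 18.4, C* ≈ 17.4

From dC/dt = 0: 0.0169H* = 0.311, so H* = 18.4.
From dB/dt = 0: 0.525(1 - B*/1140) = 0.00623·18.4, giving B* = 1140·(1 - 0.218) = 891.
From dH/dt = 0: 0.00117·891 - 0.266 = 0.0447C*, so C* = 0.777/0.0447 = 17.4.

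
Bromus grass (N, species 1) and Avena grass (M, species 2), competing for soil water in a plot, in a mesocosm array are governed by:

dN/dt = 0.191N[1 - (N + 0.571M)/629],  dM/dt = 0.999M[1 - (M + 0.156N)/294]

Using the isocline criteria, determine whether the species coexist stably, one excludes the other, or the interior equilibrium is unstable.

stable coexistence

Compare the nullcline intercepts: K1/α12 = 629/0.571 = 1100 > K2 = 294; K2/α21 = 294/0.156 = 1880 > K1 = 629.
Since both inequalities hold, each species can invade when rare, so the interior equilibrium is stable.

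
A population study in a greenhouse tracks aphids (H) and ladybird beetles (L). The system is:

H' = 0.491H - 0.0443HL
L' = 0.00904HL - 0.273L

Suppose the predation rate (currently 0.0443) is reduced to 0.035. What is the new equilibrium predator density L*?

L* ≈ 14

At the interior fixed point, setting dH/dt = 0 with H > 0 fixes L* = (prey growth rate)/(HL coefficient) — independent of the other coefficients.
With the change, L* = 0.491/0.035 = 14; it rises from 11.1.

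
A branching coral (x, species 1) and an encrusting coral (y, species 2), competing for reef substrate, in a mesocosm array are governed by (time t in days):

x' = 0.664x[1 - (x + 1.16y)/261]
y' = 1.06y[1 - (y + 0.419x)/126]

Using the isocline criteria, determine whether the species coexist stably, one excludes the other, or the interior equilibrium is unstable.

Compare the nullcline intercepts: K1/α12 = 261/1.16 = 225 > K2 = 126; K2/α21 = 126/0.419 = 301 > K1 = 261.
Since both inequalities hold, each species can invade when rare, so the interior equilibrium is stable.

stable coexistence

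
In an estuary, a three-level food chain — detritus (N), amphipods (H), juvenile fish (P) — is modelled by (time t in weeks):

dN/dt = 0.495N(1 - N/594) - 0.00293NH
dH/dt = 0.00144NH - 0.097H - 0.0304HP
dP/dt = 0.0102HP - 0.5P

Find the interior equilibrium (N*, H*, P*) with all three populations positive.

From dP/dt = 0: 0.0102H* = 0.5, so H* = 49.
From dN/dt = 0: 0.495(1 - N*/594) = 0.00293·49, giving N* = 594·(1 - 0.29) = 422.
From dH/dt = 0: 0.00144·422 - 0.097 = 0.0304P*, so P* = 0.51/0.0304 = 16.8.

N* ≈ 422, H* ≈ 49, P* ≈ 16.8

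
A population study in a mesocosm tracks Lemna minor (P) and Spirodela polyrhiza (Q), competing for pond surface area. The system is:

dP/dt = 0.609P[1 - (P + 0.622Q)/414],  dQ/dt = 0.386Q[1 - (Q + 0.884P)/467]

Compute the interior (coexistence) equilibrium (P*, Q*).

P* ≈ 274, Q* ≈ 224

Setting both brackets to zero gives the nullclines P + 0.622Q = 414 and 0.884P + Q = 467.
Substituting Q = 467 - 0.884P into the first: P(1 - 0.622·0.884) = 414 - 0.622·467.
So P* = 124/0.45 = 274, and then Q* = 467 - 0.884·274 = 224.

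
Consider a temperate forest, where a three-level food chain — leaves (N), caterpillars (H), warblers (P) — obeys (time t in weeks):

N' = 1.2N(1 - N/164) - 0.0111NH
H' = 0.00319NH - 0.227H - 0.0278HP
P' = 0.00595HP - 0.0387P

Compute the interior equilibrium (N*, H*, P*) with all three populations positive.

N* ≈ 154, H* ≈ 6.5, P* ≈ 9.52

From dP/dt = 0: 0.00595H* = 0.0387, so H* = 6.5.
From dN/dt = 0: 1.2(1 - N*/164) = 0.0111·6.5, giving N* = 164·(1 - 0.0602) = 154.
From dH/dt = 0: 0.00319·154 - 0.227 = 0.0278P*, so P* = 0.265/0.0278 = 9.52.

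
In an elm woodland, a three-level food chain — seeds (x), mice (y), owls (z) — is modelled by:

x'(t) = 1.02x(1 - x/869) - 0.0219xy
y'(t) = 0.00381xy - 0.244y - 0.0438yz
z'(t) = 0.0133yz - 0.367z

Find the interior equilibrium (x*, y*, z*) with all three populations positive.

x* ≈ 354, y* ≈ 27.6, z* ≈ 25.2

From dz/dt = 0: 0.0133y* = 0.367, so y* = 27.6.
From dx/dt = 0: 1.02(1 - x*/869) = 0.0219·27.6, giving x* = 869·(1 - 0.592) = 354.
From dy/dt = 0: 0.00381·354 - 0.244 = 0.0438z*, so z* = 1.11/0.0438 = 25.2.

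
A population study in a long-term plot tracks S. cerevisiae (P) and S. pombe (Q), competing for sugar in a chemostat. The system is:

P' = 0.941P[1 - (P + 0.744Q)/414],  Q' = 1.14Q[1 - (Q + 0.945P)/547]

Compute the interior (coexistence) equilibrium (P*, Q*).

P* ≈ 23.7, Q* ≈ 525

Setting both brackets to zero gives the nullclines P + 0.744Q = 414 and 0.945P + Q = 547.
Substituting Q = 547 - 0.945P into the first: P(1 - 0.744·0.945) = 414 - 0.744·547.
So P* = 7.03/0.297 = 23.7, and then Q* = 547 - 0.945·23.7 = 525.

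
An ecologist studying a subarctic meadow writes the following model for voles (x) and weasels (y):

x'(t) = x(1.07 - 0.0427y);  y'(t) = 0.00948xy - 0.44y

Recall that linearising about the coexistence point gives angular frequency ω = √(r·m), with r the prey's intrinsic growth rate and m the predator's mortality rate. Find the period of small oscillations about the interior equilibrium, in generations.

Here r = 1.07 and m = 0.44, so r·m = 0.471.
ω = √0.471 = 0.686 per generation, hence T = 2π/ω ≈ 9.16 generations.

T ≈ 9.16 generations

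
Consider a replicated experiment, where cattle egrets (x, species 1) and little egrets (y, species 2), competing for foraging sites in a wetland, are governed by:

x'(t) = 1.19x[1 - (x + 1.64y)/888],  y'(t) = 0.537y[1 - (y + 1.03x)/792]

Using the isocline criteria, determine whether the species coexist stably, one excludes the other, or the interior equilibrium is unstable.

Compare the nullcline intercepts: K1/α12 = 888/1.64 = 541 < K2 = 792; K2/α21 = 792/1.03 = 769 < K1 = 888.
Since both are reversed, neither can invade when rare; the interior point is a saddle.

unstable coexistence (outcome depends on initial conditions)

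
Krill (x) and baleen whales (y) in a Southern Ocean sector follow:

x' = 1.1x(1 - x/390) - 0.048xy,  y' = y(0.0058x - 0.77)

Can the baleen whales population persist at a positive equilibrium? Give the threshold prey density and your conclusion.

Threshold x = 133; K > 133, so yes, the predator persists.

The predator equation gives dy/dt > 0 only when x > 0.77/0.0058 = 133.
Without the predator, x → K = 390. Since 390 > 133, the predator can invade and persist.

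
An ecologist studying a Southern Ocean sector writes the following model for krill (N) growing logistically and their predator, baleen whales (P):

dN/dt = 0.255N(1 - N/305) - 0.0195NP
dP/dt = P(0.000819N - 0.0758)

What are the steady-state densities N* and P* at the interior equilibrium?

N* ≈ 92.6, P* ≈ 9.11

From dP/dt = 0 with P > 0: 0.000819N* = 0.0758, so N* = 92.6.
Substitute into dN/dt = 0: 0.255(1 - 92.6/305) = 0.0195P*.
The bracket is 0.697, giving P* = 0.178/0.0195 = 9.11.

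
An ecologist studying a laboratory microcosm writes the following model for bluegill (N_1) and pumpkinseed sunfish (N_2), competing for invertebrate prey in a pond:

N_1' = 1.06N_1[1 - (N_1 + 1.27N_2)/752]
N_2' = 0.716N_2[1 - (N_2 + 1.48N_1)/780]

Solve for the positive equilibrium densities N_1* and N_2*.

N_1* ≈ 271, N_2* ≈ 379

Setting both brackets to zero gives the nullclines N_1 + 1.27N_2 = 752 and 1.48N_1 + N_2 = 780.
Substituting N_2 = 780 - 1.48N_1 into the first: N_1(1 - 1.27·1.48) = 752 - 1.27·780.
So N_1* = -239/-0.88 = 271, and then N_2* = 780 - 1.48·271 = 379.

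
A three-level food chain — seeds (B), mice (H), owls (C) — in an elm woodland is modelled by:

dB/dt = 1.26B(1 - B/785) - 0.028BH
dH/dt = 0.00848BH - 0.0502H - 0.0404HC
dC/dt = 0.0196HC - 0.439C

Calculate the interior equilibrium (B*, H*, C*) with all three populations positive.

B* ≈ 394, H* ≈ 22.4, C* ≈ 81.5

From dC/dt = 0: 0.0196H* = 0.439, so H* = 22.4.
From dB/dt = 0: 1.26(1 - B*/785) = 0.028·22.4, giving B* = 785·(1 - 0.498) = 394.
From dH/dt = 0: 0.00848·394 - 0.0502 = 0.0404C*, so C* = 3.29/0.0404 = 81.5.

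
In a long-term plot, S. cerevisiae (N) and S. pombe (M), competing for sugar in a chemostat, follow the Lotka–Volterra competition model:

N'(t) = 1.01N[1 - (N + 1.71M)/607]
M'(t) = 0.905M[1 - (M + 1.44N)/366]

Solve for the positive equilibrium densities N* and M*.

Setting both brackets to zero gives the nullclines N + 1.71M = 607 and 1.44N + M = 366.
Substituting M = 366 - 1.44N into the first: N(1 - 1.71·1.44) = 607 - 1.71·366.
So N* = -18.9/-1.46 = 12.9, and then M* = 366 - 1.44·12.9 = 347.

N* ≈ 12.9, M* ≈ 347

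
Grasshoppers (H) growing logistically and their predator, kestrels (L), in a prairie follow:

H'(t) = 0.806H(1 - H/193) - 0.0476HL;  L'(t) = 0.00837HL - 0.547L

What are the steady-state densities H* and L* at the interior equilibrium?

H* ≈ 65.4, L* ≈ 11.2

From dL/dt = 0 with L > 0: 0.00837H* = 0.547, so H* = 65.4.
Substitute into dH/dt = 0: 0.806(1 - 65.4/193) = 0.0476L*.
The bracket is 0.661, giving L* = 0.533/0.0476 = 11.2.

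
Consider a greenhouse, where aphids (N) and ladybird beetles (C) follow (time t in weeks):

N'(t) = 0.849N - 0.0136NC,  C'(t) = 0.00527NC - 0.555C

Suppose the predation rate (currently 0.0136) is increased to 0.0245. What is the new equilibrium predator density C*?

At the interior fixed point, setting dN/dt = 0 with N > 0 fixes C* = (prey growth rate)/(NC coefficient) — independent of the other coefficients.
With the change, C* = 0.849/0.0245 = 34.7; it falls from 62.4.

C* ≈ 34.7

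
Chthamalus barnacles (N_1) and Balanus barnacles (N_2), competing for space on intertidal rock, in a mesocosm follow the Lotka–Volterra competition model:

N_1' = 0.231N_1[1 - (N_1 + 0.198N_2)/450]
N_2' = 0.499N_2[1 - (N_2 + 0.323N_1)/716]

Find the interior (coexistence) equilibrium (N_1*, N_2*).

N_1* ≈ 329, N_2* ≈ 610

Setting both brackets to zero gives the nullclines N_1 + 0.198N_2 = 450 and 0.323N_1 + N_2 = 716.
Substituting N_2 = 716 - 0.323N_1 into the first: N_1(1 - 0.198·0.323) = 450 - 0.198·716.
So N_1* = 308/0.936 = 329, and then N_2* = 716 - 0.323·329 = 610.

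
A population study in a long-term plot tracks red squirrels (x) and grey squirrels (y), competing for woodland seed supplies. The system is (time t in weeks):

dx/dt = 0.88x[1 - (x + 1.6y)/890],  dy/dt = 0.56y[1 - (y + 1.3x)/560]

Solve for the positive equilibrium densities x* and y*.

Setting both brackets to zero gives the nullclines x + 1.6y = 890 and 1.3x + y = 560.
Substituting y = 560 - 1.3x into the first: x(1 - 1.6·1.3) = 890 - 1.6·560.
So x* = -6/-1.08 = 5.56, and then y* = 560 - 1.3·5.56 = 553.

x* ≈ 5.56, y* ≈ 553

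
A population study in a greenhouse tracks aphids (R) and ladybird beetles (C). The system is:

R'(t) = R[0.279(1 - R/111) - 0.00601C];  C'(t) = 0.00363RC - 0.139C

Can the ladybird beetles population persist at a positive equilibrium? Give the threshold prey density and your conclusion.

Threshold R = 38.3; K > 38.3, so yes, the predator persists.

The predator equation gives dC/dt > 0 only when R > 0.139/0.00363 = 38.3.
Without the predator, R → K = 111. Since 111 > 38.3, the predator can invade and persist.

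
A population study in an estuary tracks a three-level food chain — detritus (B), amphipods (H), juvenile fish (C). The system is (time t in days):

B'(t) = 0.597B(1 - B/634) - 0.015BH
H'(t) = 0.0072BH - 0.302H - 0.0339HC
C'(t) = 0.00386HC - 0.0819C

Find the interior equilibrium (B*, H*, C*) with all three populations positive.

From dC/dt = 0: 0.00386H* = 0.0819, so H* = 21.2.
From dB/dt = 0: 0.597(1 - B*/634) = 0.015·21.2, giving B* = 634·(1 - 0.533) = 296.
From dH/dt = 0: 0.0072·296 - 0.302 = 0.0339C*, so C* = 1.83/0.0339 = 54.

B* ≈ 296, H* ≈ 21.2, C* ≈ 54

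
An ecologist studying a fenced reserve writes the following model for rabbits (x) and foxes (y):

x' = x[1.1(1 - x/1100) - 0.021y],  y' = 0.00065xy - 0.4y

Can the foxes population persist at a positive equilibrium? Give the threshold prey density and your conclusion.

Threshold x = 615; K > 615, so yes, the predator persists.

The predator equation gives dy/dt > 0 only when x > 0.4/0.00065 = 615.
Without the predator, x → K = 1100. Since 1100 > 615, the predator can invade and persist.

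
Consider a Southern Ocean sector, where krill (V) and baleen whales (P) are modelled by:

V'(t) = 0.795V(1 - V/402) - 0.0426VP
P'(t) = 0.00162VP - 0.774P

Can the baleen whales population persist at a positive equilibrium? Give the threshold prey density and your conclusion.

The predator equation gives dP/dt > 0 only when V > 0.774/0.00162 = 478.
Without the predator, V → K = 402. Since 402 < 478, the predator cannot invade.

Threshold V = 478; K < 478, so no, the predator goes extinct.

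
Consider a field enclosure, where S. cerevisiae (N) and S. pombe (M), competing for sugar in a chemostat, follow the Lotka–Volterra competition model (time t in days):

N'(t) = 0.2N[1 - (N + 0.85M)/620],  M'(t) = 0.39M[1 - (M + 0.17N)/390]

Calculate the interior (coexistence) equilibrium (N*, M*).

Setting both brackets to zero gives the nullclines N + 0.85M = 620 and 0.17N + M = 390.
Substituting M = 390 - 0.17N into the first: N(1 - 0.85·0.17) = 620 - 0.85·390.
So N* = 288/0.855 = 337, and then M* = 390 - 0.17·337 = 333.

N* ≈ 337, M* ≈ 333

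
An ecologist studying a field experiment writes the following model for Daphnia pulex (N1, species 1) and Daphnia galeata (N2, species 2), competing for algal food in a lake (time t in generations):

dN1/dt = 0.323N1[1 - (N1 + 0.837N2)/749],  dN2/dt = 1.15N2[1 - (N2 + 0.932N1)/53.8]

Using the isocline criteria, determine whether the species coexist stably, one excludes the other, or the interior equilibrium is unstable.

species 1 excludes species 2

Compare the nullcline intercepts: K1/α12 = 749/0.837 = 895 > K2 = 53.8; K2/α21 = 53.8/0.932 = 57.7 < K1 = 749.
Since the inequalities point opposite ways, species 1 can invade but species 2 cannot.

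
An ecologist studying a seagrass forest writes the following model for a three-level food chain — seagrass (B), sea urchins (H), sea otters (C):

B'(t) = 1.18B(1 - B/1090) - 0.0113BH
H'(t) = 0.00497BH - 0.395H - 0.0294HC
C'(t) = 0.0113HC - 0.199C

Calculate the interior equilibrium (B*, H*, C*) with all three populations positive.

B* ≈ 906, H* ≈ 17.6, C* ≈ 140

From dC/dt = 0: 0.0113H* = 0.199, so H* = 17.6.
From dB/dt = 0: 1.18(1 - B*/1090) = 0.0113·17.6, giving B* = 1090·(1 - 0.169) = 906.
From dH/dt = 0: 0.00497·906 - 0.395 = 0.0294C*, so C* = 4.11/0.0294 = 140.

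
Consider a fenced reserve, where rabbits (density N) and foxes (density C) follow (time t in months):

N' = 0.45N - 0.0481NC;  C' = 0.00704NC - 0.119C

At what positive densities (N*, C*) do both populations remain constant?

Set dC/dt = 0 with C > 0: 0.00704N - 0.119 = 0, so N* = 0.119/0.00704 = 16.9.
Set dN/dt = 0 with N > 0: 0.45 - 0.0481C = 0, so C* = 0.45/0.0481 = 9.36.

N* ≈ 16.9, C* ≈ 9.36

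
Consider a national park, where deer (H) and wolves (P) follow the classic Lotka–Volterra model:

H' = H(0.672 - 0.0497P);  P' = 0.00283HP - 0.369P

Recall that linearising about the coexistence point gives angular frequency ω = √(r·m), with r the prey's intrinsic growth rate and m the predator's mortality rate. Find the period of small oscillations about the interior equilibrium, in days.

Here r = 0.672 and m = 0.369, so r·m = 0.248.
ω = √0.248 = 0.498 per day, hence T = 2π/ω ≈ 12.6 days.

T ≈ 12.6 days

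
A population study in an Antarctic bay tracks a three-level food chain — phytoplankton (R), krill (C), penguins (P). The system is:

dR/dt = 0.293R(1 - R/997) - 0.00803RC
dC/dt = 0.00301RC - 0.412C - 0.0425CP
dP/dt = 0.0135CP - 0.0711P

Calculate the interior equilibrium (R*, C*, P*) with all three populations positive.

From dP/dt = 0: 0.0135C* = 0.0711, so C* = 5.27.
From dR/dt = 0: 0.293(1 - R*/997) = 0.00803·5.27, giving R* = 997·(1 - 0.144) = 853.
From dC/dt = 0: 0.00301·853 - 0.412 = 0.0425P*, so P* = 2.16/0.0425 = 50.7.

R* ≈ 853, C* ≈ 5.27, P* ≈ 50.7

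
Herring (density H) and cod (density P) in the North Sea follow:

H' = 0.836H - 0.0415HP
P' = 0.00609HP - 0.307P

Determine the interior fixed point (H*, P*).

H* ≈ 50.4, P* ≈ 20.1

Set dP/dt = 0 with P > 0: 0.00609H - 0.307 = 0, so H* = 0.307/0.00609 = 50.4.
Set dH/dt = 0 with H > 0: 0.836 - 0.0415P = 0, so P* = 0.836/0.0415 = 20.1.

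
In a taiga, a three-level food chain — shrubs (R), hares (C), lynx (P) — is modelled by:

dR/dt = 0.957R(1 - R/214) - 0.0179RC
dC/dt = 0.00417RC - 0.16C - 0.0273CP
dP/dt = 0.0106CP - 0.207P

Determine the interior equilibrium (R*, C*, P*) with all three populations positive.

R* ≈ 136, C* ≈ 19.5, P* ≈ 14.9

From dP/dt = 0: 0.0106C* = 0.207, so C* = 19.5.
From dR/dt = 0: 0.957(1 - R*/214) = 0.0179·19.5, giving R* = 214·(1 - 0.365) = 136.
From dC/dt = 0: 0.00417·136 - 0.16 = 0.0273P*, so P* = 0.406/0.0273 = 14.9.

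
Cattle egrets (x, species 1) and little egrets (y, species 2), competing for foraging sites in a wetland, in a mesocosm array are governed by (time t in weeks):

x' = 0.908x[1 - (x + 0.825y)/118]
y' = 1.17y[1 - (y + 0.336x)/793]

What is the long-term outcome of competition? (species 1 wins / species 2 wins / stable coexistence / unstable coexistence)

Compare the nullcline intercepts: K1/α12 = 118/0.825 = 143 < K2 = 793; K2/α21 = 793/0.336 = 2360 > K1 = 118.
Since the inequalities point opposite ways, species 2 can invade but species 1 cannot.

species 2 excludes species 1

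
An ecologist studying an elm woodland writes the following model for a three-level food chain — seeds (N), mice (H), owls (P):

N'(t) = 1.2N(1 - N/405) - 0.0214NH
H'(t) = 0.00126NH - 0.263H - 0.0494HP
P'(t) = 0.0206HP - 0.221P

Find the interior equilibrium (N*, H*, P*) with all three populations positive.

From dP/dt = 0: 0.0206H* = 0.221, so H* = 10.7.
From dN/dt = 0: 1.2(1 - N*/405) = 0.0214·10.7, giving N* = 405·(1 - 0.191) = 328.
From dH/dt = 0: 0.00126·328 - 0.263 = 0.0494P*, so P* = 0.15/0.0494 = 3.03.

N* ≈ 328, H* ≈ 10.7, P* ≈ 3.03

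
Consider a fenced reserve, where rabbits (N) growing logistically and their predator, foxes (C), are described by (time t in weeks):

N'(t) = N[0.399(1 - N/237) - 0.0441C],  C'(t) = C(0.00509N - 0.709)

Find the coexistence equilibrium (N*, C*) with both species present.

N* ≈ 139, C* ≈ 3.73

From dC/dt = 0 with C > 0: 0.00509N* = 0.709, so N* = 139.
Substitute into dN/dt = 0: 0.399(1 - 139/237) = 0.0441C*.
The bracket is 0.412, giving C* = 0.164/0.0441 = 3.73.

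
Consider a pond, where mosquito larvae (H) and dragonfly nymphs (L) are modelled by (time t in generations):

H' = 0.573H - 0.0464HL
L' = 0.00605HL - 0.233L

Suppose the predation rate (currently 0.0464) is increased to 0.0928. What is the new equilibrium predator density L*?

At the interior fixed point, setting dH/dt = 0 with H > 0 fixes L* = (prey growth rate)/(HL coefficient) — independent of the other coefficients.
With the change, L* = 0.573/0.0928 = 6.17; it falls from 12.3.

L* ≈ 6.17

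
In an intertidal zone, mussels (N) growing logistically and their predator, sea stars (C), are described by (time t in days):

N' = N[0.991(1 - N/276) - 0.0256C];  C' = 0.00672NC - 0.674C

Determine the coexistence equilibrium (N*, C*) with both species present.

From dC/dt = 0 with C > 0: 0.00672N* = 0.674, so N* = 100.
Substitute into dN/dt = 0: 0.991(1 - 100/276) = 0.0256C*.
The bracket is 0.637, giving C* = 0.631/0.0256 = 24.6.

N* ≈ 100, C* ≈ 24.6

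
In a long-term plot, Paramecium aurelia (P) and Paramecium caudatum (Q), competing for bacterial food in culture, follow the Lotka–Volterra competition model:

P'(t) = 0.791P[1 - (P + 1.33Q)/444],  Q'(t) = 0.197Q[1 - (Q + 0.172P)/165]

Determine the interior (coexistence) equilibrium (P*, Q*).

Setting both brackets to zero gives the nullclines P + 1.33Q = 444 and 0.172P + Q = 165.
Substituting Q = 165 - 0.172P into the first: P(1 - 1.33·0.172) = 444 - 1.33·165.
So P* = 225/0.771 = 291, and then Q* = 165 - 0.172·291 = 115.

P* ≈ 291, Q* ≈ 115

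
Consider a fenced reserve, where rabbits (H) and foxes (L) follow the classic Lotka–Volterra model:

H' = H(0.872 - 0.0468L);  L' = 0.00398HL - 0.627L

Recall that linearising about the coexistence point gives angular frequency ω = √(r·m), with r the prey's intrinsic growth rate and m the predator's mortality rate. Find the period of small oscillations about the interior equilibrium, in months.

Here r = 0.872 and m = 0.627, so r·m = 0.547.
ω = √0.547 = 0.739 per month, hence T = 2π/ω ≈ 8.5 months.

T ≈ 8.5 months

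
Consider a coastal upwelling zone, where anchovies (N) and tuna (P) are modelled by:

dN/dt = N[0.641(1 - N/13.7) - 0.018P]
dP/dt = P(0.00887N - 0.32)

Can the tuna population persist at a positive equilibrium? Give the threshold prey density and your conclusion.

Threshold N = 36.1; K < 36.1, so no, the predator goes extinct.

The predator equation gives dP/dt > 0 only when N > 0.32/0.00887 = 36.1.
Without the predator, N → K = 13.7. Since 13.7 < 36.1, the predator cannot invade.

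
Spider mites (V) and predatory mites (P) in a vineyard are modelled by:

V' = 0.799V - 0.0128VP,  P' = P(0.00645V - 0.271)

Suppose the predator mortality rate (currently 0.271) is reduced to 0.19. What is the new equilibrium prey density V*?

At the interior fixed point, setting dP/dt = 0 with P > 0 fixes V* = (predator death rate)/(VP coefficient) — independent of the other coefficients.
With the change, V* = 0.19/0.00645 = 29.5; it falls from 42.

V* ≈ 29.5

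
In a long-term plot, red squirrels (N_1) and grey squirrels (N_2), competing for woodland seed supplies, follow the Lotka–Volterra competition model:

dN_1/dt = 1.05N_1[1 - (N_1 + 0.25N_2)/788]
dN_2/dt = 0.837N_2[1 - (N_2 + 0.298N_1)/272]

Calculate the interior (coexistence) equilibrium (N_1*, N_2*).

Setting both brackets to zero gives the nullclines N_1 + 0.25N_2 = 788 and 0.298N_1 + N_2 = 272.
Substituting N_2 = 272 - 0.298N_1 into the first: N_1(1 - 0.25·0.298) = 788 - 0.25·272.
So N_1* = 720/0.925 = 778, and then N_2* = 272 - 0.298·778 = 40.2.

N_1* ≈ 778, N_2* ≈ 40.2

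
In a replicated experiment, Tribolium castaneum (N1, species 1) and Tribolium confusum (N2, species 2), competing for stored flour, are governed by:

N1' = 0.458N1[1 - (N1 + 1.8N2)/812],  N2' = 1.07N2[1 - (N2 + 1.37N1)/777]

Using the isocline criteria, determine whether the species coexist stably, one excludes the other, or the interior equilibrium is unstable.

unstable coexistence (outcome depends on initial conditions)

Compare the nullcline intercepts: K1/α12 = 812/1.8 = 451 < K2 = 777; K2/α21 = 777/1.37 = 567 < K1 = 812.
Since both are reversed, neither can invade when rare; the interior point is a saddle.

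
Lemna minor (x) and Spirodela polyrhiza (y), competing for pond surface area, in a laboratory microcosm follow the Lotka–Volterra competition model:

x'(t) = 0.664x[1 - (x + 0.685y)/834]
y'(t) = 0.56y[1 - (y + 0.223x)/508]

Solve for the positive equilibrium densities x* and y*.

Setting both brackets to zero gives the nullclines x + 0.685y = 834 and 0.223x + y = 508.
Substituting y = 508 - 0.223x into the first: x(1 - 0.685·0.223) = 834 - 0.685·508.
So x* = 486/0.847 = 574, and then y* = 508 - 0.223·574 = 380.

x* ≈ 574, y* ≈ 380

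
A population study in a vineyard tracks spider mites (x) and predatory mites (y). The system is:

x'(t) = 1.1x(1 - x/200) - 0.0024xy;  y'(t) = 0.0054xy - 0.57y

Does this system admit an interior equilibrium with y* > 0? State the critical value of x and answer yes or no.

The predator equation gives dy/dt > 0 only when x > 0.57/0.0054 = 106.
Without the predator, x → K = 200. Since 200 > 106, the predator can invade and persist.

Threshold x = 106; K > 106, so yes, the predator persists.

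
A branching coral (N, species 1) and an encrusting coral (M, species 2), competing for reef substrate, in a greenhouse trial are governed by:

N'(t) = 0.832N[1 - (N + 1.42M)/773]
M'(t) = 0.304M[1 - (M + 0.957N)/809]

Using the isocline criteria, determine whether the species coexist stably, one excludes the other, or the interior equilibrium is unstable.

species 2 excludes species 1

Compare the nullcline intercepts: K1/α12 = 773/1.42 = 544 < K2 = 809; K2/α21 = 809/0.957 = 845 > K1 = 773.
Since the inequalities point opposite ways, species 2 can invade but species 1 cannot.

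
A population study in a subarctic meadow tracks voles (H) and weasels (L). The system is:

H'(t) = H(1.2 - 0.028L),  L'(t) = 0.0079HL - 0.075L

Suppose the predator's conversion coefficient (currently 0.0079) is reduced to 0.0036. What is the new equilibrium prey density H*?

At the interior fixed point, setting dL/dt = 0 with L > 0 fixes H* = (predator death rate)/(HL coefficient) — independent of the other coefficients.
With the change, H* = 0.075/0.0036 = 20.8; it rises from 9.49.

H* ≈ 20.8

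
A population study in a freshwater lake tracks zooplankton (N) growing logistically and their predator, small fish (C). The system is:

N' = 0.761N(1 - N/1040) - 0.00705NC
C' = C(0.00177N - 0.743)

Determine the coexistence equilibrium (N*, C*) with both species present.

N* ≈ 420, C* ≈ 64.4

From dC/dt = 0 with C > 0: 0.00177N* = 0.743, so N* = 420.
Substitute into dN/dt = 0: 0.761(1 - 420/1040) = 0.00705C*.
The bracket is 0.596, giving C* = 0.454/0.00705 = 64.4.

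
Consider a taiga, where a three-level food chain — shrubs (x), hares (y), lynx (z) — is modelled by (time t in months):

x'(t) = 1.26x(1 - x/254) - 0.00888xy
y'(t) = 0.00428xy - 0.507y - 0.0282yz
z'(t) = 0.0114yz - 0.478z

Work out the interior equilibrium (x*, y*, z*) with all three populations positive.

x* ≈ 179, y* ≈ 41.9, z* ≈ 9.18

From dz/dt = 0: 0.0114y* = 0.478, so y* = 41.9.
From dx/dt = 0: 1.26(1 - x*/254) = 0.00888·41.9, giving x* = 254·(1 - 0.296) = 179.
From dy/dt = 0: 0.00428·179 - 0.507 = 0.0282z*, so z* = 0.259/0.0282 = 9.18.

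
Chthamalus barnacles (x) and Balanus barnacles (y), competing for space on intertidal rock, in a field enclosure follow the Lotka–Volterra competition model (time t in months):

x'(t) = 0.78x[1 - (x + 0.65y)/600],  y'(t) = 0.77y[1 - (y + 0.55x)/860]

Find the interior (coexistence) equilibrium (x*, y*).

x* ≈ 63.8, y* ≈ 825

Setting both brackets to zero gives the nullclines x + 0.65y = 600 and 0.55x + y = 860.
Substituting y = 860 - 0.55x into the first: x(1 - 0.65·0.55) = 600 - 0.65·860.
So x* = 41/0.642 = 63.8, and then y* = 860 - 0.55·63.8 = 825.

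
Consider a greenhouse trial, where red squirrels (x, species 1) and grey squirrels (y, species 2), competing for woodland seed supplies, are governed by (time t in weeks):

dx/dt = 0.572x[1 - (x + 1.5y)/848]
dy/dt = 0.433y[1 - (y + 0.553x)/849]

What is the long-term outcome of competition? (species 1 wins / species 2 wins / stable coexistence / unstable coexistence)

species 2 excludes species 1

Compare the nullcline intercepts: K1/α12 = 848/1.5 = 565 < K2 = 849; K2/α21 = 849/0.553 = 1540 > K1 = 848.
Since the inequalities point opposite ways, species 2 can invade but species 1 cannot.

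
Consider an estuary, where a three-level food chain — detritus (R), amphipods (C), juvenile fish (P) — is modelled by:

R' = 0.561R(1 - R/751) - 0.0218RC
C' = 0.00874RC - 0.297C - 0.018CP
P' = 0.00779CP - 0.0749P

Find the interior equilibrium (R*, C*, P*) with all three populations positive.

R* ≈ 470, C* ≈ 9.61, P* ≈ 212

From dP/dt = 0: 0.00779C* = 0.0749, so C* = 9.61.
From dR/dt = 0: 0.561(1 - R*/751) = 0.0218·9.61, giving R* = 751·(1 - 0.374) = 470.
From dC/dt = 0: 0.00874·470 - 0.297 = 0.018P*, so P* = 3.81/0.018 = 212.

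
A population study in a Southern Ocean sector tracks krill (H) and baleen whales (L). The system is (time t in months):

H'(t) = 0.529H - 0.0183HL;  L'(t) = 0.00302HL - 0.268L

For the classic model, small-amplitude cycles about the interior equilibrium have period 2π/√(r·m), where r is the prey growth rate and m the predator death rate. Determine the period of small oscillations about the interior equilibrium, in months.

Here r = 0.529 and m = 0.268, so r·m = 0.142.
ω = √0.142 = 0.377 per month, hence T = 2π/ω ≈ 16.7 months.

T ≈ 16.7 months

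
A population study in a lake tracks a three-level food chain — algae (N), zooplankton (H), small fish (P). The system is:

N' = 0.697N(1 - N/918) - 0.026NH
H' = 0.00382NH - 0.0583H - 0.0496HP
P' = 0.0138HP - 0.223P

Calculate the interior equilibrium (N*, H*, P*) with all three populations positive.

From dP/dt = 0: 0.0138H* = 0.223, so H* = 16.2.
From dN/dt = 0: 0.697(1 - N*/918) = 0.026·16.2, giving N* = 918·(1 - 0.603) = 365.
From dH/dt = 0: 0.00382·365 - 0.0583 = 0.0496P*, so P* = 1.33/0.0496 = 26.9.

N* ≈ 365, H* ≈ 16.2, P* ≈ 26.9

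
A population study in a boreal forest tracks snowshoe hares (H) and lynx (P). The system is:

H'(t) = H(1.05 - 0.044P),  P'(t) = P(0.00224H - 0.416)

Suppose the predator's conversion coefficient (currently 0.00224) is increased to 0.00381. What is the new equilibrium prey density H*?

At the interior fixed point, setting dP/dt = 0 with P > 0 fixes H* = (predator death rate)/(HP coefficient) — independent of the other coefficients.
With the change, H* = 0.416/0.00381 = 109; it falls from 186.

H* ≈ 109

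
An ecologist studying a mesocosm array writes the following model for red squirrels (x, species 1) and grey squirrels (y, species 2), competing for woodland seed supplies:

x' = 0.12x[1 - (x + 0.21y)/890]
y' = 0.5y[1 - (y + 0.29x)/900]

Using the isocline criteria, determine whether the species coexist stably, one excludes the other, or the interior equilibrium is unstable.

stable coexistence

Compare the nullcline intercepts: K1/α12 = 890/0.21 = 4240 > K2 = 900; K2/α21 = 900/0.29 = 3100 > K1 = 890.
Since both inequalities hold, each species can invade when rare, so the interior equilibrium is stable.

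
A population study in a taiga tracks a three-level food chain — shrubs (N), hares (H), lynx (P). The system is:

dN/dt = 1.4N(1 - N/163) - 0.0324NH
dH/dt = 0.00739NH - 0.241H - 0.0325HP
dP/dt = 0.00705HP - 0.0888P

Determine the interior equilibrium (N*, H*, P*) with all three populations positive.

N* ≈ 115, H* ≈ 12.6, P* ≈ 18.8

From dP/dt = 0: 0.00705H* = 0.0888, so H* = 12.6.
From dN/dt = 0: 1.4(1 - N*/163) = 0.0324·12.6, giving N* = 163·(1 - 0.292) = 115.
From dH/dt = 0: 0.00739·115 - 0.241 = 0.0325P*, so P* = 0.612/0.0325 = 18.8.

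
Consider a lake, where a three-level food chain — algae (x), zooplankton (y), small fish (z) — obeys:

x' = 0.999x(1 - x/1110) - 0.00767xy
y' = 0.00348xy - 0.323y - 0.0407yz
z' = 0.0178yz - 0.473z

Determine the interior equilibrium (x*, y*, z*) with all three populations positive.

From dz/dt = 0: 0.0178y* = 0.473, so y* = 26.6.
From dx/dt = 0: 0.999(1 - x*/1110) = 0.00767·26.6, giving x* = 1110·(1 - 0.204) = 884.
From dy/dt = 0: 0.00348·884 - 0.323 = 0.0407z*, so z* = 2.75/0.0407 = 67.6.

x* ≈ 884, y* ≈ 26.6, z* ≈ 67.6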